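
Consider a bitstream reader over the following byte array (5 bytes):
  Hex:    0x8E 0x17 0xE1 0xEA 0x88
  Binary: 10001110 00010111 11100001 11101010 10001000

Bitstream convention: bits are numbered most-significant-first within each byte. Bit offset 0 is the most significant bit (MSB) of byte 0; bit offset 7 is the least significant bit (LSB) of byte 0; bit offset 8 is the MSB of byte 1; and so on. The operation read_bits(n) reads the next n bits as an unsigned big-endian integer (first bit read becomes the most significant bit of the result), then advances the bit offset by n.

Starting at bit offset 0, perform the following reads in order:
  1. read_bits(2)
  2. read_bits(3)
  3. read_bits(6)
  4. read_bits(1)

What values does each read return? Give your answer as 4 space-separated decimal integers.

Read 1: bits[0:2] width=2 -> value=2 (bin 10); offset now 2 = byte 0 bit 2; 38 bits remain
Read 2: bits[2:5] width=3 -> value=1 (bin 001); offset now 5 = byte 0 bit 5; 35 bits remain
Read 3: bits[5:11] width=6 -> value=48 (bin 110000); offset now 11 = byte 1 bit 3; 29 bits remain
Read 4: bits[11:12] width=1 -> value=1 (bin 1); offset now 12 = byte 1 bit 4; 28 bits remain

Answer: 2 1 48 1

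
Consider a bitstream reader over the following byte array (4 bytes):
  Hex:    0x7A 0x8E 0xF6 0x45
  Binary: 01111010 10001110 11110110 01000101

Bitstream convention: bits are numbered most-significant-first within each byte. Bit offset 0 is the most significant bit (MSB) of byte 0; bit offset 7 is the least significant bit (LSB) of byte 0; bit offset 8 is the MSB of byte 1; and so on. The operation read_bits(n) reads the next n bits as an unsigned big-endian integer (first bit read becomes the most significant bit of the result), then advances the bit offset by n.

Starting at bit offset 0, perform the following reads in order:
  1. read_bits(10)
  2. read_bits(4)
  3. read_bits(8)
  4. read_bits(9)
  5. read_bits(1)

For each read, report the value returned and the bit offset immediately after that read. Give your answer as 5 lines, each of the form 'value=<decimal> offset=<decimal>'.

Answer: value=490 offset=10
value=3 offset=14
value=189 offset=22
value=290 offset=31
value=1 offset=32

Derivation:
Read 1: bits[0:10] width=10 -> value=490 (bin 0111101010); offset now 10 = byte 1 bit 2; 22 bits remain
Read 2: bits[10:14] width=4 -> value=3 (bin 0011); offset now 14 = byte 1 bit 6; 18 bits remain
Read 3: bits[14:22] width=8 -> value=189 (bin 10111101); offset now 22 = byte 2 bit 6; 10 bits remain
Read 4: bits[22:31] width=9 -> value=290 (bin 100100010); offset now 31 = byte 3 bit 7; 1 bits remain
Read 5: bits[31:32] width=1 -> value=1 (bin 1); offset now 32 = byte 4 bit 0; 0 bits remain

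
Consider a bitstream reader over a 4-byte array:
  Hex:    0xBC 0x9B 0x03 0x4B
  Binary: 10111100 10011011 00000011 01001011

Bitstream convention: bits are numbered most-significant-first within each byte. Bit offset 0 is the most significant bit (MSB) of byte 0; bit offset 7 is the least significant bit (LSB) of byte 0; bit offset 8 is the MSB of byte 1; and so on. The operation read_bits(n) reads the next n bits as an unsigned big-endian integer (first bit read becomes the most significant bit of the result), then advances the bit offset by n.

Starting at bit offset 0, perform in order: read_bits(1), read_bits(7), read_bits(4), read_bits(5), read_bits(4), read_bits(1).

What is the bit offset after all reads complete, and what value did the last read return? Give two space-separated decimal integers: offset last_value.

Read 1: bits[0:1] width=1 -> value=1 (bin 1); offset now 1 = byte 0 bit 1; 31 bits remain
Read 2: bits[1:8] width=7 -> value=60 (bin 0111100); offset now 8 = byte 1 bit 0; 24 bits remain
Read 3: bits[8:12] width=4 -> value=9 (bin 1001); offset now 12 = byte 1 bit 4; 20 bits remain
Read 4: bits[12:17] width=5 -> value=22 (bin 10110); offset now 17 = byte 2 bit 1; 15 bits remain
Read 5: bits[17:21] width=4 -> value=0 (bin 0000); offset now 21 = byte 2 bit 5; 11 bits remain
Read 6: bits[21:22] width=1 -> value=0 (bin 0); offset now 22 = byte 2 bit 6; 10 bits remain

Answer: 22 0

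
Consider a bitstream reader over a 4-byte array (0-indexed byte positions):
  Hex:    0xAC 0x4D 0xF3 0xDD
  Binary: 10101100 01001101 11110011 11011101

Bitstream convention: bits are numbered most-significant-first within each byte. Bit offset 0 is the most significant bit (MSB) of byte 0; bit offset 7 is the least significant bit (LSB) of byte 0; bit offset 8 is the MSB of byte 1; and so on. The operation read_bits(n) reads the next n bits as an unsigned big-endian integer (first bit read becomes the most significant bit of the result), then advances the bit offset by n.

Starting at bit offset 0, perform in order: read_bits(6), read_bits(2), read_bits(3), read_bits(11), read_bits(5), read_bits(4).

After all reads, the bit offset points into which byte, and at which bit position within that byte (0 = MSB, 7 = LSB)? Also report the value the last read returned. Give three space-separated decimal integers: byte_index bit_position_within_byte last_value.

Answer: 3 7 14

Derivation:
Read 1: bits[0:6] width=6 -> value=43 (bin 101011); offset now 6 = byte 0 bit 6; 26 bits remain
Read 2: bits[6:8] width=2 -> value=0 (bin 00); offset now 8 = byte 1 bit 0; 24 bits remain
Read 3: bits[8:11] width=3 -> value=2 (bin 010); offset now 11 = byte 1 bit 3; 21 bits remain
Read 4: bits[11:22] width=11 -> value=892 (bin 01101111100); offset now 22 = byte 2 bit 6; 10 bits remain
Read 5: bits[22:27] width=5 -> value=30 (bin 11110); offset now 27 = byte 3 bit 3; 5 bits remain
Read 6: bits[27:31] width=4 -> value=14 (bin 1110); offset now 31 = byte 3 bit 7; 1 bits remain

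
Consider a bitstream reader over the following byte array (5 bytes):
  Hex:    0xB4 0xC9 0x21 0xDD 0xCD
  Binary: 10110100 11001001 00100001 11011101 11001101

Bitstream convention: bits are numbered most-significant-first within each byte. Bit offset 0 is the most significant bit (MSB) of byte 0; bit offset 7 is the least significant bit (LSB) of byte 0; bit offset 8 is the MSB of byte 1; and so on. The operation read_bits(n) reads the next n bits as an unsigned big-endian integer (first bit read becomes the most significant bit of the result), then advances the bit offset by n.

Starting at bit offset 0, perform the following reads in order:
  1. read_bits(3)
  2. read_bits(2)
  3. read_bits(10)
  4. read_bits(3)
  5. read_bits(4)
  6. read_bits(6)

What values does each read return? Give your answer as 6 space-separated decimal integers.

Answer: 5 2 612 4 8 29

Derivation:
Read 1: bits[0:3] width=3 -> value=5 (bin 101); offset now 3 = byte 0 bit 3; 37 bits remain
Read 2: bits[3:5] width=2 -> value=2 (bin 10); offset now 5 = byte 0 bit 5; 35 bits remain
Read 3: bits[5:15] width=10 -> value=612 (bin 1001100100); offset now 15 = byte 1 bit 7; 25 bits remain
Read 4: bits[15:18] width=3 -> value=4 (bin 100); offset now 18 = byte 2 bit 2; 22 bits remain
Read 5: bits[18:22] width=4 -> value=8 (bin 1000); offset now 22 = byte 2 bit 6; 18 bits remain
Read 6: bits[22:28] width=6 -> value=29 (bin 011101); offset now 28 = byte 3 bit 4; 12 bits remain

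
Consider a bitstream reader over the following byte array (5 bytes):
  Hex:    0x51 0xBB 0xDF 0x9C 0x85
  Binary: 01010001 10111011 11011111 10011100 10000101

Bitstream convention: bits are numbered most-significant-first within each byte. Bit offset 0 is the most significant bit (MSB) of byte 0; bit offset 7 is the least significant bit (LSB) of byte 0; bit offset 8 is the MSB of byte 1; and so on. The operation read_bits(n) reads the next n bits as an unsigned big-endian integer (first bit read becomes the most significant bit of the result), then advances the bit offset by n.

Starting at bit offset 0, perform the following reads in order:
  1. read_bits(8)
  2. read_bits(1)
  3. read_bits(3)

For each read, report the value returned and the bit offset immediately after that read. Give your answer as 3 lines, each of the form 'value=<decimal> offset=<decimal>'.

Answer: value=81 offset=8
value=1 offset=9
value=3 offset=12

Derivation:
Read 1: bits[0:8] width=8 -> value=81 (bin 01010001); offset now 8 = byte 1 bit 0; 32 bits remain
Read 2: bits[8:9] width=1 -> value=1 (bin 1); offset now 9 = byte 1 bit 1; 31 bits remain
Read 3: bits[9:12] width=3 -> value=3 (bin 011); offset now 12 = byte 1 bit 4; 28 bits remain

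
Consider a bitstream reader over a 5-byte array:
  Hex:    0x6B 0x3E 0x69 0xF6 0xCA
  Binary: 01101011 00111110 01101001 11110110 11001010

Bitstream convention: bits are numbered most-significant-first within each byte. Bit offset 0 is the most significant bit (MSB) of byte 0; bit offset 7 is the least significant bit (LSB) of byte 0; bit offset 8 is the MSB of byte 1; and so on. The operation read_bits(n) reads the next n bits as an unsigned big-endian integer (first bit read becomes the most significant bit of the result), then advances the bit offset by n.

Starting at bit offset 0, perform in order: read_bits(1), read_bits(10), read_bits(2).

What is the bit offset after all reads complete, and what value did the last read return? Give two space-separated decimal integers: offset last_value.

Answer: 13 3

Derivation:
Read 1: bits[0:1] width=1 -> value=0 (bin 0); offset now 1 = byte 0 bit 1; 39 bits remain
Read 2: bits[1:11] width=10 -> value=857 (bin 1101011001); offset now 11 = byte 1 bit 3; 29 bits remain
Read 3: bits[11:13] width=2 -> value=3 (bin 11); offset now 13 = byte 1 bit 5; 27 bits remain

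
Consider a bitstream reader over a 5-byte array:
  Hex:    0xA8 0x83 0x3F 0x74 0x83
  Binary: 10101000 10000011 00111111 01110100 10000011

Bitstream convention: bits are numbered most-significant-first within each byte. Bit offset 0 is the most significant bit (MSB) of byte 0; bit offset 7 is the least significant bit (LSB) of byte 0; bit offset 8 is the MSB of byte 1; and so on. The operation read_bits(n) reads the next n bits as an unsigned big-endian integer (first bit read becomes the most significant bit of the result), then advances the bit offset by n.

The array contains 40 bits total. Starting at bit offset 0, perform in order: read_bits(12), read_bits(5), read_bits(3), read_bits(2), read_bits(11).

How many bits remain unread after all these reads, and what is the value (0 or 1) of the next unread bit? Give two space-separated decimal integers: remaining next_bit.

Answer: 7 0

Derivation:
Read 1: bits[0:12] width=12 -> value=2696 (bin 101010001000); offset now 12 = byte 1 bit 4; 28 bits remain
Read 2: bits[12:17] width=5 -> value=6 (bin 00110); offset now 17 = byte 2 bit 1; 23 bits remain
Read 3: bits[17:20] width=3 -> value=3 (bin 011); offset now 20 = byte 2 bit 4; 20 bits remain
Read 4: bits[20:22] width=2 -> value=3 (bin 11); offset now 22 = byte 2 bit 6; 18 bits remain
Read 5: bits[22:33] width=11 -> value=1769 (bin 11011101001); offset now 33 = byte 4 bit 1; 7 bits remain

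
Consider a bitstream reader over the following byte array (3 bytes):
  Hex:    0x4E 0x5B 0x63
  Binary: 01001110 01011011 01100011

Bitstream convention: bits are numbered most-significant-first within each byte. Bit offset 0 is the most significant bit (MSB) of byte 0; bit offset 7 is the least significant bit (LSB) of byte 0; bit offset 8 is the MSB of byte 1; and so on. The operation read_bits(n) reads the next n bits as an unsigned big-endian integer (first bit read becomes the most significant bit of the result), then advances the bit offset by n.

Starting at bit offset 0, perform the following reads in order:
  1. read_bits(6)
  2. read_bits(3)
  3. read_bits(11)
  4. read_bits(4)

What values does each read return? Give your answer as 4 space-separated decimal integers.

Answer: 19 4 1462 3

Derivation:
Read 1: bits[0:6] width=6 -> value=19 (bin 010011); offset now 6 = byte 0 bit 6; 18 bits remain
Read 2: bits[6:9] width=3 -> value=4 (bin 100); offset now 9 = byte 1 bit 1; 15 bits remain
Read 3: bits[9:20] width=11 -> value=1462 (bin 10110110110); offset now 20 = byte 2 bit 4; 4 bits remain
Read 4: bits[20:24] width=4 -> value=3 (bin 0011); offset now 24 = byte 3 bit 0; 0 bits remain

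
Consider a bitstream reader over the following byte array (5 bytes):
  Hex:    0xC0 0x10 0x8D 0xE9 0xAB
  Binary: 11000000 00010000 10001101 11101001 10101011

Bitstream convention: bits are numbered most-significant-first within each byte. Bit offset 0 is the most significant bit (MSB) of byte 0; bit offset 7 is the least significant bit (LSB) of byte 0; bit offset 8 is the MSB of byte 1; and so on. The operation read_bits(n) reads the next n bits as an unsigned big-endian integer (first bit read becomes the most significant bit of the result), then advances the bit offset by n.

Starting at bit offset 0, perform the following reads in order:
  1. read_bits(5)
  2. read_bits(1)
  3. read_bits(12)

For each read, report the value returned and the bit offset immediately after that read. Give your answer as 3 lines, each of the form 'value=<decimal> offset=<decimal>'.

Answer: value=24 offset=5
value=0 offset=6
value=66 offset=18

Derivation:
Read 1: bits[0:5] width=5 -> value=24 (bin 11000); offset now 5 = byte 0 bit 5; 35 bits remain
Read 2: bits[5:6] width=1 -> value=0 (bin 0); offset now 6 = byte 0 bit 6; 34 bits remain
Read 3: bits[6:18] width=12 -> value=66 (bin 000001000010); offset now 18 = byte 2 bit 2; 22 bits remain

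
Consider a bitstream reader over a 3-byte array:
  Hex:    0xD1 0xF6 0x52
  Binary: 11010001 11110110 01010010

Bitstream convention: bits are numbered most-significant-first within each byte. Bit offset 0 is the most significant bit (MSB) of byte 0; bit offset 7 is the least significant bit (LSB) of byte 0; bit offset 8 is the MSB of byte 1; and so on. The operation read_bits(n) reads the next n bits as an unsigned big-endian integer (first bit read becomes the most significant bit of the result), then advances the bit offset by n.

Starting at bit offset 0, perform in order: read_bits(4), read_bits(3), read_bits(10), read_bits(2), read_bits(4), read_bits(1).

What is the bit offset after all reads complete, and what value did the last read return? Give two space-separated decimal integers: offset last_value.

Answer: 24 0

Derivation:
Read 1: bits[0:4] width=4 -> value=13 (bin 1101); offset now 4 = byte 0 bit 4; 20 bits remain
Read 2: bits[4:7] width=3 -> value=0 (bin 000); offset now 7 = byte 0 bit 7; 17 bits remain
Read 3: bits[7:17] width=10 -> value=1004 (bin 1111101100); offset now 17 = byte 2 bit 1; 7 bits remain
Read 4: bits[17:19] width=2 -> value=2 (bin 10); offset now 19 = byte 2 bit 3; 5 bits remain
Read 5: bits[19:23] width=4 -> value=9 (bin 1001); offset now 23 = byte 2 bit 7; 1 bits remain
Read 6: bits[23:24] width=1 -> value=0 (bin 0); offset now 24 = byte 3 bit 0; 0 bits remain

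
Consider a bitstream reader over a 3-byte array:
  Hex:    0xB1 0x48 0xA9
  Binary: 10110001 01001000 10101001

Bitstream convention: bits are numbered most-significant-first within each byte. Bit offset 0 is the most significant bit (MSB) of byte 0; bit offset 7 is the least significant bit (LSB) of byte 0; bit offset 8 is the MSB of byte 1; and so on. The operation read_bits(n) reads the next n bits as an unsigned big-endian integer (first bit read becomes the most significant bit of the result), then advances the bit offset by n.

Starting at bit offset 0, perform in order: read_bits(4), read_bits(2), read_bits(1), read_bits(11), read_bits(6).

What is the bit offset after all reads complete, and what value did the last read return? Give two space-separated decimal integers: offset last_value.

Read 1: bits[0:4] width=4 -> value=11 (bin 1011); offset now 4 = byte 0 bit 4; 20 bits remain
Read 2: bits[4:6] width=2 -> value=0 (bin 00); offset now 6 = byte 0 bit 6; 18 bits remain
Read 3: bits[6:7] width=1 -> value=0 (bin 0); offset now 7 = byte 0 bit 7; 17 bits remain
Read 4: bits[7:18] width=11 -> value=1314 (bin 10100100010); offset now 18 = byte 2 bit 2; 6 bits remain
Read 5: bits[18:24] width=6 -> value=41 (bin 101001); offset now 24 = byte 3 bit 0; 0 bits remain

Answer: 24 41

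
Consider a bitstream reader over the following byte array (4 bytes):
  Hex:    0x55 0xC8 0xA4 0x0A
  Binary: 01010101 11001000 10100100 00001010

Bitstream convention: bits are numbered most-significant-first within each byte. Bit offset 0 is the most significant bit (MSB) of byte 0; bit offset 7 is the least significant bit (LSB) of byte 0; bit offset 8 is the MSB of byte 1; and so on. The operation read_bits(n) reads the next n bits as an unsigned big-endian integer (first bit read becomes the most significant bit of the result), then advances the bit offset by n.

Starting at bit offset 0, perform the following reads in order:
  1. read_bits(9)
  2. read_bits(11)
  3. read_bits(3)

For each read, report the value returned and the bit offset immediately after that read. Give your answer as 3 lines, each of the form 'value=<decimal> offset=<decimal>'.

Answer: value=171 offset=9
value=1162 offset=20
value=2 offset=23

Derivation:
Read 1: bits[0:9] width=9 -> value=171 (bin 010101011); offset now 9 = byte 1 bit 1; 23 bits remain
Read 2: bits[9:20] width=11 -> value=1162 (bin 10010001010); offset now 20 = byte 2 bit 4; 12 bits remain
Read 3: bits[20:23] width=3 -> value=2 (bin 010); offset now 23 = byte 2 bit 7; 9 bits remain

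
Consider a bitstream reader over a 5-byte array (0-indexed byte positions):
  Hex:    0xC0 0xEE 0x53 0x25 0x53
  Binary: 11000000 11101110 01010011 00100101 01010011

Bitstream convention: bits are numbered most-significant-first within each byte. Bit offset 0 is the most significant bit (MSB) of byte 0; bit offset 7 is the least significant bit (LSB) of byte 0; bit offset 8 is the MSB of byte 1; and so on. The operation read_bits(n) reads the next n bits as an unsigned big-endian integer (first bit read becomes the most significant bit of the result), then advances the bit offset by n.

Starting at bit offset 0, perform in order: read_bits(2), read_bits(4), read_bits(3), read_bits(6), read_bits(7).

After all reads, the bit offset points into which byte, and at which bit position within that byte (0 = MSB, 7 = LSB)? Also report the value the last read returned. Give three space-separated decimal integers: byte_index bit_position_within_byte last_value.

Read 1: bits[0:2] width=2 -> value=3 (bin 11); offset now 2 = byte 0 bit 2; 38 bits remain
Read 2: bits[2:6] width=4 -> value=0 (bin 0000); offset now 6 = byte 0 bit 6; 34 bits remain
Read 3: bits[6:9] width=3 -> value=1 (bin 001); offset now 9 = byte 1 bit 1; 31 bits remain
Read 4: bits[9:15] width=6 -> value=55 (bin 110111); offset now 15 = byte 1 bit 7; 25 bits remain
Read 5: bits[15:22] width=7 -> value=20 (bin 0010100); offset now 22 = byte 2 bit 6; 18 bits remain

Answer: 2 6 20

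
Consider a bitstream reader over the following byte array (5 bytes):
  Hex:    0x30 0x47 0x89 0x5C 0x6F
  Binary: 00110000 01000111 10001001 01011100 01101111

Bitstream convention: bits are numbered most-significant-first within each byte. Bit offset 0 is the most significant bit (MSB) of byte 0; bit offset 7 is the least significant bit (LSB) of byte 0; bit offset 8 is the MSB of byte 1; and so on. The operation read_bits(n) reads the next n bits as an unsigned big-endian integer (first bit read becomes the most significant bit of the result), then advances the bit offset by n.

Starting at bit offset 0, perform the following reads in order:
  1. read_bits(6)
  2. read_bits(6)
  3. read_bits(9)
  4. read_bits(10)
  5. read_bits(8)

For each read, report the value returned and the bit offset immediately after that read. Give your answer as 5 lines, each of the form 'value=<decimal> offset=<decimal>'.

Answer: value=12 offset=6
value=4 offset=12
value=241 offset=21
value=174 offset=31
value=55 offset=39

Derivation:
Read 1: bits[0:6] width=6 -> value=12 (bin 001100); offset now 6 = byte 0 bit 6; 34 bits remain
Read 2: bits[6:12] width=6 -> value=4 (bin 000100); offset now 12 = byte 1 bit 4; 28 bits remain
Read 3: bits[12:21] width=9 -> value=241 (bin 011110001); offset now 21 = byte 2 bit 5; 19 bits remain
Read 4: bits[21:31] width=10 -> value=174 (bin 0010101110); offset now 31 = byte 3 bit 7; 9 bits remain
Read 5: bits[31:39] width=8 -> value=55 (bin 00110111); offset now 39 = byte 4 bit 7; 1 bits remain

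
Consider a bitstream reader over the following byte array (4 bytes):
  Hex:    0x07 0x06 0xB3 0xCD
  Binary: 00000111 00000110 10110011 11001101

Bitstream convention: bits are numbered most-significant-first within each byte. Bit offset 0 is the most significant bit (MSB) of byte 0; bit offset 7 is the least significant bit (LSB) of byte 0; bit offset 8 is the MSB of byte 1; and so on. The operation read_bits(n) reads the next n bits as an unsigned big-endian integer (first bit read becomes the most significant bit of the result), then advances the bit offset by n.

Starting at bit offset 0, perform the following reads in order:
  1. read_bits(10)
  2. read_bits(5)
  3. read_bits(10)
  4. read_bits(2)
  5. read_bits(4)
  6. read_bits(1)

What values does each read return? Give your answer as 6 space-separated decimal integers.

Read 1: bits[0:10] width=10 -> value=28 (bin 0000011100); offset now 10 = byte 1 bit 2; 22 bits remain
Read 2: bits[10:15] width=5 -> value=3 (bin 00011); offset now 15 = byte 1 bit 7; 17 bits remain
Read 3: bits[15:25] width=10 -> value=359 (bin 0101100111); offset now 25 = byte 3 bit 1; 7 bits remain
Read 4: bits[25:27] width=2 -> value=2 (bin 10); offset now 27 = byte 3 bit 3; 5 bits remain
Read 5: bits[27:31] width=4 -> value=6 (bin 0110); offset now 31 = byte 3 bit 7; 1 bits remain
Read 6: bits[31:32] width=1 -> value=1 (bin 1); offset now 32 = byte 4 bit 0; 0 bits remain

Answer: 28 3 359 2 6 1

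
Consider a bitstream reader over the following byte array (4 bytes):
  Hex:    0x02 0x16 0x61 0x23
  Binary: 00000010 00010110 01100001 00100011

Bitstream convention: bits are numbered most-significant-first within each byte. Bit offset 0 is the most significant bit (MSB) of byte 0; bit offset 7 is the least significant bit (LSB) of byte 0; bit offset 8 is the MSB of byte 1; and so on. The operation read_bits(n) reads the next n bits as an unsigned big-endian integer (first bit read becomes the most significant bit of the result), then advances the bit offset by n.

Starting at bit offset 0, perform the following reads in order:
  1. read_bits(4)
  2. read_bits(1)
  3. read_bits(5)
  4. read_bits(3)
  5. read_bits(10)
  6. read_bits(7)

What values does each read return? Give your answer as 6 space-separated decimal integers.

Read 1: bits[0:4] width=4 -> value=0 (bin 0000); offset now 4 = byte 0 bit 4; 28 bits remain
Read 2: bits[4:5] width=1 -> value=0 (bin 0); offset now 5 = byte 0 bit 5; 27 bits remain
Read 3: bits[5:10] width=5 -> value=8 (bin 01000); offset now 10 = byte 1 bit 2; 22 bits remain
Read 4: bits[10:13] width=3 -> value=2 (bin 010); offset now 13 = byte 1 bit 5; 19 bits remain
Read 5: bits[13:23] width=10 -> value=816 (bin 1100110000); offset now 23 = byte 2 bit 7; 9 bits remain
Read 6: bits[23:30] width=7 -> value=72 (bin 1001000); offset now 30 = byte 3 bit 6; 2 bits remain

Answer: 0 0 8 2 816 72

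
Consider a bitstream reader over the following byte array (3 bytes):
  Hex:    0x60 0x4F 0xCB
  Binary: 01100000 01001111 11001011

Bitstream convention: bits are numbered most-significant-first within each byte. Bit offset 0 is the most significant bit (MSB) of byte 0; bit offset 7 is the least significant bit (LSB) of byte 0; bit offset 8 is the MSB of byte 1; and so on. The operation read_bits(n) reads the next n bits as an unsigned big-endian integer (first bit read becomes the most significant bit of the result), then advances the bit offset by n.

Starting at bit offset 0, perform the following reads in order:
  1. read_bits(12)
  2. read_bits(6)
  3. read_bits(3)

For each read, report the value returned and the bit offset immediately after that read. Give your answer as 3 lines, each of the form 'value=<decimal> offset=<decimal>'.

Read 1: bits[0:12] width=12 -> value=1540 (bin 011000000100); offset now 12 = byte 1 bit 4; 12 bits remain
Read 2: bits[12:18] width=6 -> value=63 (bin 111111); offset now 18 = byte 2 bit 2; 6 bits remain
Read 3: bits[18:21] width=3 -> value=1 (bin 001); offset now 21 = byte 2 bit 5; 3 bits remain

Answer: value=1540 offset=12
value=63 offset=18
value=1 offset=21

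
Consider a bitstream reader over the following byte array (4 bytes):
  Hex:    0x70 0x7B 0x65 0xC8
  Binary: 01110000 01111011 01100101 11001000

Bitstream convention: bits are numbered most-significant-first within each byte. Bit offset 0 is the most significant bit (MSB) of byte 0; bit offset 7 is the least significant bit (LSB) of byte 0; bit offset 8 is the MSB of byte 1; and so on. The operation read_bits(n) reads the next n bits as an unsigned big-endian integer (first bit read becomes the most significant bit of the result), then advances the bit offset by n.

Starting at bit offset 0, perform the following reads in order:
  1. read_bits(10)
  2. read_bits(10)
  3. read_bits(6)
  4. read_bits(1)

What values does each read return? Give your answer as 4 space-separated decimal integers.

Answer: 449 950 23 0

Derivation:
Read 1: bits[0:10] width=10 -> value=449 (bin 0111000001); offset now 10 = byte 1 bit 2; 22 bits remain
Read 2: bits[10:20] width=10 -> value=950 (bin 1110110110); offset now 20 = byte 2 bit 4; 12 bits remain
Read 3: bits[20:26] width=6 -> value=23 (bin 010111); offset now 26 = byte 3 bit 2; 6 bits remain
Read 4: bits[26:27] width=1 -> value=0 (bin 0); offset now 27 = byte 3 bit 3; 5 bits remain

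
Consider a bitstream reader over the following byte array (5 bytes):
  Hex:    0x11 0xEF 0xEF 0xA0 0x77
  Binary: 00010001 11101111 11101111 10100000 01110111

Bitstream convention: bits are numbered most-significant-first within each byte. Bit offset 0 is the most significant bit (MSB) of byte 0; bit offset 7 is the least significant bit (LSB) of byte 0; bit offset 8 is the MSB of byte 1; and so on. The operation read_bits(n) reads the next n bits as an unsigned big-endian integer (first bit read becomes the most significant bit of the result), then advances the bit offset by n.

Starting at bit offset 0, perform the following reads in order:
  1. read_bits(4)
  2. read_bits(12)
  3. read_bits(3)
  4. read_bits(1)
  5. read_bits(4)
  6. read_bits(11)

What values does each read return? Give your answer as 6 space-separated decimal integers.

Read 1: bits[0:4] width=4 -> value=1 (bin 0001); offset now 4 = byte 0 bit 4; 36 bits remain
Read 2: bits[4:16] width=12 -> value=495 (bin 000111101111); offset now 16 = byte 2 bit 0; 24 bits remain
Read 3: bits[16:19] width=3 -> value=7 (bin 111); offset now 19 = byte 2 bit 3; 21 bits remain
Read 4: bits[19:20] width=1 -> value=0 (bin 0); offset now 20 = byte 2 bit 4; 20 bits remain
Read 5: bits[20:24] width=4 -> value=15 (bin 1111); offset now 24 = byte 3 bit 0; 16 bits remain
Read 6: bits[24:35] width=11 -> value=1283 (bin 10100000011); offset now 35 = byte 4 bit 3; 5 bits remain

Answer: 1 495 7 0 15 1283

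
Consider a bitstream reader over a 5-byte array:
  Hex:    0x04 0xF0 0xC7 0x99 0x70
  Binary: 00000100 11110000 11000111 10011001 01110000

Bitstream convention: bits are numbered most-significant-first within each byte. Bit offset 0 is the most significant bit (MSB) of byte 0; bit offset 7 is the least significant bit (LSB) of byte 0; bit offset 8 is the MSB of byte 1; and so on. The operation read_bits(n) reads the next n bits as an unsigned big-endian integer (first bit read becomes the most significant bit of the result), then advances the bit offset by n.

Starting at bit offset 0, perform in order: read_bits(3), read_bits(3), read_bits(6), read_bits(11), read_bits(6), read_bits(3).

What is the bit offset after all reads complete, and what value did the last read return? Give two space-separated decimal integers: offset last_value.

Answer: 32 1

Derivation:
Read 1: bits[0:3] width=3 -> value=0 (bin 000); offset now 3 = byte 0 bit 3; 37 bits remain
Read 2: bits[3:6] width=3 -> value=1 (bin 001); offset now 6 = byte 0 bit 6; 34 bits remain
Read 3: bits[6:12] width=6 -> value=15 (bin 001111); offset now 12 = byte 1 bit 4; 28 bits remain
Read 4: bits[12:23] width=11 -> value=99 (bin 00001100011); offset now 23 = byte 2 bit 7; 17 bits remain
Read 5: bits[23:29] width=6 -> value=51 (bin 110011); offset now 29 = byte 3 bit 5; 11 bits remain
Read 6: bits[29:32] width=3 -> value=1 (bin 001); offset now 32 = byte 4 bit 0; 8 bits remain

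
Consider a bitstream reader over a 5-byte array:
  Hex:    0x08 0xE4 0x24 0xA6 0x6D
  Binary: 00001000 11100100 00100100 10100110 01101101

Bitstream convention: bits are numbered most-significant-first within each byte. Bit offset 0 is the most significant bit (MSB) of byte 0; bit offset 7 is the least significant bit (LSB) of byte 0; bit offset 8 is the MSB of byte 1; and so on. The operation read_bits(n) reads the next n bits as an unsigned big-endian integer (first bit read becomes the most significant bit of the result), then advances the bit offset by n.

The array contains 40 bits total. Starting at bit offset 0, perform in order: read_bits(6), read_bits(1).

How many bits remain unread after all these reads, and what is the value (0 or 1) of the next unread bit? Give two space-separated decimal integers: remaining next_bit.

Read 1: bits[0:6] width=6 -> value=2 (bin 000010); offset now 6 = byte 0 bit 6; 34 bits remain
Read 2: bits[6:7] width=1 -> value=0 (bin 0); offset now 7 = byte 0 bit 7; 33 bits remain

Answer: 33 0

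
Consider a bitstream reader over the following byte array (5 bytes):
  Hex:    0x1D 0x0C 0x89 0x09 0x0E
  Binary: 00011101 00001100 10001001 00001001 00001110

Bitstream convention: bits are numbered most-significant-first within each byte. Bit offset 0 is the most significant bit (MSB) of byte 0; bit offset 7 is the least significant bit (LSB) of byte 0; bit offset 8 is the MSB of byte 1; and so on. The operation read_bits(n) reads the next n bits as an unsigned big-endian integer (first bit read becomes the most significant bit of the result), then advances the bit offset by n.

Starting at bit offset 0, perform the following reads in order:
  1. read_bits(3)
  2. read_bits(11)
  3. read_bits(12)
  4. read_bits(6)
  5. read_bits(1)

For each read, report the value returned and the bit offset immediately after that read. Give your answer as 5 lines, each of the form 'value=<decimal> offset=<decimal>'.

Read 1: bits[0:3] width=3 -> value=0 (bin 000); offset now 3 = byte 0 bit 3; 37 bits remain
Read 2: bits[3:14] width=11 -> value=1859 (bin 11101000011); offset now 14 = byte 1 bit 6; 26 bits remain
Read 3: bits[14:26] width=12 -> value=548 (bin 001000100100); offset now 26 = byte 3 bit 2; 14 bits remain
Read 4: bits[26:32] width=6 -> value=9 (bin 001001); offset now 32 = byte 4 bit 0; 8 bits remain
Read 5: bits[32:33] width=1 -> value=0 (bin 0); offset now 33 = byte 4 bit 1; 7 bits remain

Answer: value=0 offset=3
value=1859 offset=14
value=548 offset=26
value=9 offset=32
value=0 offset=33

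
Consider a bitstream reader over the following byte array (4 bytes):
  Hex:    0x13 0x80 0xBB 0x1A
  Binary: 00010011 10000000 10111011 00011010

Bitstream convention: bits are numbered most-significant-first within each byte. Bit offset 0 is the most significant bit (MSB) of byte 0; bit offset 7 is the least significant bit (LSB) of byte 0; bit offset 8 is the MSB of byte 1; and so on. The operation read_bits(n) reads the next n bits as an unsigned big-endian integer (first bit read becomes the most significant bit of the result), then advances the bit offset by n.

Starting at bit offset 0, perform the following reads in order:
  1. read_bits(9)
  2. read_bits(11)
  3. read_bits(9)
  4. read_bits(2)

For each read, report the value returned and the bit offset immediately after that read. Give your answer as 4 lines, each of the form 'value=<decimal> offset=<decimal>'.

Read 1: bits[0:9] width=9 -> value=39 (bin 000100111); offset now 9 = byte 1 bit 1; 23 bits remain
Read 2: bits[9:20] width=11 -> value=11 (bin 00000001011); offset now 20 = byte 2 bit 4; 12 bits remain
Read 3: bits[20:29] width=9 -> value=355 (bin 101100011); offset now 29 = byte 3 bit 5; 3 bits remain
Read 4: bits[29:31] width=2 -> value=1 (bin 01); offset now 31 = byte 3 bit 7; 1 bits remain

Answer: value=39 offset=9
value=11 offset=20
value=355 offset=29
value=1 offset=31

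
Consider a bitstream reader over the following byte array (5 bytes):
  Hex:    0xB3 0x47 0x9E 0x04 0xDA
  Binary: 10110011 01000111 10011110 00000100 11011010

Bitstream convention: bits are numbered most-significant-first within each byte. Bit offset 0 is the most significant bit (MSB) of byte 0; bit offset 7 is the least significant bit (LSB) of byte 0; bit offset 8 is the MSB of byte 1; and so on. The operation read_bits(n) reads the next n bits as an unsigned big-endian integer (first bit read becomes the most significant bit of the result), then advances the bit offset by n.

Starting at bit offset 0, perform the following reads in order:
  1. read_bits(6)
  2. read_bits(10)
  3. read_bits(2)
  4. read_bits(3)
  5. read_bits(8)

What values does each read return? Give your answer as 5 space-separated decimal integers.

Answer: 44 839 2 3 192

Derivation:
Read 1: bits[0:6] width=6 -> value=44 (bin 101100); offset now 6 = byte 0 bit 6; 34 bits remain
Read 2: bits[6:16] width=10 -> value=839 (bin 1101000111); offset now 16 = byte 2 bit 0; 24 bits remain
Read 3: bits[16:18] width=2 -> value=2 (bin 10); offset now 18 = byte 2 bit 2; 22 bits remain
Read 4: bits[18:21] width=3 -> value=3 (bin 011); offset now 21 = byte 2 bit 5; 19 bits remain
Read 5: bits[21:29] width=8 -> value=192 (bin 11000000); offset now 29 = byte 3 bit 5; 11 bits remain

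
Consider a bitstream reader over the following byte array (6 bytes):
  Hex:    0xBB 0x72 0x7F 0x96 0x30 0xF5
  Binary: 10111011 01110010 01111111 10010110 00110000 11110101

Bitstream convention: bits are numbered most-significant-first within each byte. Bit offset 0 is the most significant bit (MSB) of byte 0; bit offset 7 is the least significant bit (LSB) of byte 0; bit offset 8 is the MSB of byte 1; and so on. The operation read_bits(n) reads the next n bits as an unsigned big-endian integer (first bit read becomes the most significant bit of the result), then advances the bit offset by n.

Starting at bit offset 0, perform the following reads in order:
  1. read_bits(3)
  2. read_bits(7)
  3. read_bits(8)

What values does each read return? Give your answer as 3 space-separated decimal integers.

Answer: 5 109 201

Derivation:
Read 1: bits[0:3] width=3 -> value=5 (bin 101); offset now 3 = byte 0 bit 3; 45 bits remain
Read 2: bits[3:10] width=7 -> value=109 (bin 1101101); offset now 10 = byte 1 bit 2; 38 bits remain
Read 3: bits[10:18] width=8 -> value=201 (bin 11001001); offset now 18 = byte 2 bit 2; 30 bits remain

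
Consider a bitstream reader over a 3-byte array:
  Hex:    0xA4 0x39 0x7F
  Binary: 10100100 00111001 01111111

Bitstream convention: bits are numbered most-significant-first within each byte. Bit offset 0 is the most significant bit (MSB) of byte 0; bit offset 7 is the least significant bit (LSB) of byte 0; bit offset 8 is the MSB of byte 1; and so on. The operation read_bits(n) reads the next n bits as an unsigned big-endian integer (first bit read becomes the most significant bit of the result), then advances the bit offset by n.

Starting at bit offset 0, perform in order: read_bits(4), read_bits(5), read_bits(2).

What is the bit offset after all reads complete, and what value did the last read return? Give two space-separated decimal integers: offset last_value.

Answer: 11 1

Derivation:
Read 1: bits[0:4] width=4 -> value=10 (bin 1010); offset now 4 = byte 0 bit 4; 20 bits remain
Read 2: bits[4:9] width=5 -> value=8 (bin 01000); offset now 9 = byte 1 bit 1; 15 bits remain
Read 3: bits[9:11] width=2 -> value=1 (bin 01); offset now 11 = byte 1 bit 3; 13 bits remain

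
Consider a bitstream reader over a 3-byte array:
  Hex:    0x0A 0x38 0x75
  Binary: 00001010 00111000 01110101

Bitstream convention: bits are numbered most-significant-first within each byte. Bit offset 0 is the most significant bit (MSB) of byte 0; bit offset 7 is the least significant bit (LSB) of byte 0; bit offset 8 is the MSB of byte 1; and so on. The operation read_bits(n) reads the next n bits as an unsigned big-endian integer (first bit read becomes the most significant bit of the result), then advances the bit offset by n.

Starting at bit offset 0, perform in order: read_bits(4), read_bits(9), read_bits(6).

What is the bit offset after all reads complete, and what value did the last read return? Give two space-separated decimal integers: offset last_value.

Read 1: bits[0:4] width=4 -> value=0 (bin 0000); offset now 4 = byte 0 bit 4; 20 bits remain
Read 2: bits[4:13] width=9 -> value=327 (bin 101000111); offset now 13 = byte 1 bit 5; 11 bits remain
Read 3: bits[13:19] width=6 -> value=3 (bin 000011); offset now 19 = byte 2 bit 3; 5 bits remain

Answer: 19 3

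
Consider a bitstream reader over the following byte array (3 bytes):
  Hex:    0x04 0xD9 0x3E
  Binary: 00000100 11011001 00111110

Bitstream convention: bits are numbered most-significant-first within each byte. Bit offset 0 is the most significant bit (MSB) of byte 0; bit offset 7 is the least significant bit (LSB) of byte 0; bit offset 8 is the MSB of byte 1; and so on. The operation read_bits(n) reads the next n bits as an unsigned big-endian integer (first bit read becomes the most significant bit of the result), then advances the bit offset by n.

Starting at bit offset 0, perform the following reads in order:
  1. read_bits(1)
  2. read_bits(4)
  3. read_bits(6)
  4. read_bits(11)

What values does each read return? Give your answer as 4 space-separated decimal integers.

Answer: 0 0 38 1615

Derivation:
Read 1: bits[0:1] width=1 -> value=0 (bin 0); offset now 1 = byte 0 bit 1; 23 bits remain
Read 2: bits[1:5] width=4 -> value=0 (bin 0000); offset now 5 = byte 0 bit 5; 19 bits remain
Read 3: bits[5:11] width=6 -> value=38 (bin 100110); offset now 11 = byte 1 bit 3; 13 bits remain
Read 4: bits[11:22] width=11 -> value=1615 (bin 11001001111); offset now 22 = byte 2 bit 6; 2 bits remain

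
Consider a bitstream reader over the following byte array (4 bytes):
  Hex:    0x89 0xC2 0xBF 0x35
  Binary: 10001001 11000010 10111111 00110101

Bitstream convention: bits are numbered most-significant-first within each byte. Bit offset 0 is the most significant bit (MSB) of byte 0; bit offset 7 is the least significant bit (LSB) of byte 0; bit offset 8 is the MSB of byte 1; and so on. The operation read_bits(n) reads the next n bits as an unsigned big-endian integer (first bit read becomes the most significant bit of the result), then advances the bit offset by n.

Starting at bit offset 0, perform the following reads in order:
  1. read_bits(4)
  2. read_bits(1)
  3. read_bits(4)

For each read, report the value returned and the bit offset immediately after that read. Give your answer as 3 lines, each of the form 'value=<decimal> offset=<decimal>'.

Answer: value=8 offset=4
value=1 offset=5
value=3 offset=9

Derivation:
Read 1: bits[0:4] width=4 -> value=8 (bin 1000); offset now 4 = byte 0 bit 4; 28 bits remain
Read 2: bits[4:5] width=1 -> value=1 (bin 1); offset now 5 = byte 0 bit 5; 27 bits remain
Read 3: bits[5:9] width=4 -> value=3 (bin 0011); offset now 9 = byte 1 bit 1; 23 bits remain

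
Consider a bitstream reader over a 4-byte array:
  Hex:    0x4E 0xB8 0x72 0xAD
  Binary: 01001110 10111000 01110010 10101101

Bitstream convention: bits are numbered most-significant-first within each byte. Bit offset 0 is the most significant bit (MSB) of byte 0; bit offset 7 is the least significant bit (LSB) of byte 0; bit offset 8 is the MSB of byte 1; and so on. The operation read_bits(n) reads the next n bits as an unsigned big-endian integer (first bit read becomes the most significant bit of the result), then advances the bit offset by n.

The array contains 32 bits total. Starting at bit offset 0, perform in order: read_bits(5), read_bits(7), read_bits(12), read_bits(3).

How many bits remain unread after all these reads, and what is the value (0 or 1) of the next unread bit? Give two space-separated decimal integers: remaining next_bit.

Read 1: bits[0:5] width=5 -> value=9 (bin 01001); offset now 5 = byte 0 bit 5; 27 bits remain
Read 2: bits[5:12] width=7 -> value=107 (bin 1101011); offset now 12 = byte 1 bit 4; 20 bits remain
Read 3: bits[12:24] width=12 -> value=2162 (bin 100001110010); offset now 24 = byte 3 bit 0; 8 bits remain
Read 4: bits[24:27] width=3 -> value=5 (bin 101); offset now 27 = byte 3 bit 3; 5 bits remain

Answer: 5 0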